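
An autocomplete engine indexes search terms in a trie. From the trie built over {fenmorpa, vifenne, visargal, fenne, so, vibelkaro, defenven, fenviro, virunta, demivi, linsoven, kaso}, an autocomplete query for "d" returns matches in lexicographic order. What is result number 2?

demivi

DFS of the "d" subtree visits, in order: "defenven", "demivi"
The 2nd is demivi.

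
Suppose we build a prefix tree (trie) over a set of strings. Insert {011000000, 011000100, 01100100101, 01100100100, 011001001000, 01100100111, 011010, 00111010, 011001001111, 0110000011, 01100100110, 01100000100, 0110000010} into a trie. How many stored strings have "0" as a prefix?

13

Filter for entries beginning with "0":
Words under "0": 00111010, 011000000, 0110000010, 01100000100, 0110000011, 011000100, 01100100100, 011001001000, 01100100101, 01100100110, 01100100111, 011001001111, 011010
Count: 13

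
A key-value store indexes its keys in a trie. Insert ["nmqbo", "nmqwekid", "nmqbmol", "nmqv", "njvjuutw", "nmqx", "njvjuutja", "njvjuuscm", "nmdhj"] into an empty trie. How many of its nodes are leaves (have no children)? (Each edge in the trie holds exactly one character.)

9

Leaves are exactly the stored words that no other stored word extends.
Those words: "njvjuuscm", "njvjuutja", "njvjuutw", "nmdhj", "nmqbmol", "nmqbo", "nmqv", "nmqwekid", "nmqx"
Leaf count: 9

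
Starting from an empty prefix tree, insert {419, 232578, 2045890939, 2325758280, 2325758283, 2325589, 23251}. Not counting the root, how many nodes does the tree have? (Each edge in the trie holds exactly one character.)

28

Count nodes per top-level branch (shared prefixes stored once):
  '2'-branch (2045890939, 23251, 2325589, 2325758280, 2325758283, 232578): 25 nodes
  '4'-branch (419): 3 nodes
Sum: 28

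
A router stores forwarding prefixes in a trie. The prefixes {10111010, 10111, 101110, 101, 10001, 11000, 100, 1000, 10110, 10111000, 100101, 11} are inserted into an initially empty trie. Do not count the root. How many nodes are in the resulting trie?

Count nodes per top-level branch (shared prefixes stored once):
  '1'-branch (100, 1000, 10001, 100101, 101, 10110, 10111, 101110, 10111000, 10111010, 11, 11000): 21 nodes
Sum: 21

21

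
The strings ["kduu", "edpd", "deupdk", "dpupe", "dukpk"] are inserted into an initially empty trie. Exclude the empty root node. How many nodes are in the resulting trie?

22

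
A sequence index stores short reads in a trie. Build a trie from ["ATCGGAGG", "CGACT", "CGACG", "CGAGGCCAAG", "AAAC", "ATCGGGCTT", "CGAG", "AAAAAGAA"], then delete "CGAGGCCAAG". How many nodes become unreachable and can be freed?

6

After clearing the end-marker at "CGAGGCCAAG", prune upward until reaching a node still needed by another word.
The suffix "GCCAAG" (6 nodes) is used only by "CGAGGCCAAG"; "CGAG" is itself a stored word, so pruning stops there.
Nodes removed: 6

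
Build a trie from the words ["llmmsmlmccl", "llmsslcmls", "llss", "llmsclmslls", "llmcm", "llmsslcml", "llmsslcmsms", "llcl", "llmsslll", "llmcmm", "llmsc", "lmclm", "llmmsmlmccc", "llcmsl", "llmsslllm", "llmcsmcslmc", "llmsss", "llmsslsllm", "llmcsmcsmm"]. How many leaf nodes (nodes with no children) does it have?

15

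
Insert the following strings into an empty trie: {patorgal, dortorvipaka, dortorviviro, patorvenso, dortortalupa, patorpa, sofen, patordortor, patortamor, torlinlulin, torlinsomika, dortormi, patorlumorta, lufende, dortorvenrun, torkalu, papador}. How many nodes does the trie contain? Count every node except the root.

100

Trace insertions, counting only characters that open a new branch:
  "patorgal" → 8 new (p, a, t, o, r, g, a, l)
  "dortorvipaka" → 12 new (d, o, r, t, o, r, v, i, p, a, k, a)
  "dortorviviro" → prefix "dortorvi" already present; 4 new (v, i, r, o)
  "patorvenso" → prefix "pator" already present; 5 new (v, e, n, s, o)
  "dortortalupa" → prefix "dortor" already present; 6 new (t, a, l, u, p, a)
  "patorpa" → prefix "pator" already present; 2 new (p, a)
  "sofen" → 5 new (s, o, f, e, n)
  "patordortor" → prefix "pator" already present; 6 new (d, o, r, t, o, r)
  "patortamor" → prefix "pator" already present; 5 new (t, a, m, o, r)
  "torlinlulin" → 11 new (t, o, r, l, i, n, l, u, l, i, n)
  "torlinsomika" → prefix "torlin" already present; 6 new (s, o, m, i, k, a)
  "dortormi" → prefix "dortor" already present; 2 new (m, i)
  "patorlumorta" → prefix "pator" already present; 7 new (l, u, m, o, r, t, a)
  "lufende" → 7 new (l, u, f, e, n, d, e)
  "dortorvenrun" → prefix "dortorv" already present; 5 new (e, n, r, u, n)
  "torkalu" → prefix "tor" already present; 4 new (k, a, l, u)
  "papador" → prefix "pa" already present; 5 new (p, a, d, o, r)
Total nodes = 8 + 12 + 4 + 5 + 6 + 2 + 5 + 6 + 5 + 11 + 6 + 2 + 7 + 7 + 5 + 4 + 5 = 100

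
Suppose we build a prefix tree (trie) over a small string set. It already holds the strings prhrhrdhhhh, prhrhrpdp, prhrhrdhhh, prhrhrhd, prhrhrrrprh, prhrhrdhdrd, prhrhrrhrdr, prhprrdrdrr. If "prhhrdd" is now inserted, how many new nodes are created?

Walking "prhhrdd" from the root, the first 3 characters ("prh") follow existing edges; "h" is the first miss.
New nodes needed: |"prhhrdd"| − 3 = 7 − 3 = 4.

4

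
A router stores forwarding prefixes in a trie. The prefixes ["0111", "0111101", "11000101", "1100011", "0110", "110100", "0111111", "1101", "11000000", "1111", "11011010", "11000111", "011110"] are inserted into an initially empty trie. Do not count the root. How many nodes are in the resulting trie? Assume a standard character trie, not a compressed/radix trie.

32

Count nodes per top-level branch (shared prefixes stored once):
  '0'-branch (0110, 0111, 011110, 0111101, 0111111): 10 nodes
  '1'-branch (11000000, 11000101, 1100011, 11000111, 1101, 110100, 11011010, 1111): 22 nodes
Sum: 32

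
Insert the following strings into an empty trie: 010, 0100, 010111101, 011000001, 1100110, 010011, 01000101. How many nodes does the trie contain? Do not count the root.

30

Trace insertions, counting only characters that open a new branch:
  "010" → 3 new (0, 1, 0)
  "0100" → prefix "010" already present; 1 new (0)
  "010111101" → prefix "010" already present; 6 new (1, 1, 1, 1, 0, 1)
  "011000001" → prefix "01" already present; 7 new (1, 0, 0, 0, 0, 0, 1)
  "1100110" → 7 new (1, 1, 0, 0, 1, 1, 0)
  "010011" → prefix "0100" already present; 2 new (1, 1)
  "01000101" → prefix "0100" already present; 4 new (0, 1, 0, 1)
Total nodes = 3 + 1 + 6 + 7 + 7 + 2 + 4 = 30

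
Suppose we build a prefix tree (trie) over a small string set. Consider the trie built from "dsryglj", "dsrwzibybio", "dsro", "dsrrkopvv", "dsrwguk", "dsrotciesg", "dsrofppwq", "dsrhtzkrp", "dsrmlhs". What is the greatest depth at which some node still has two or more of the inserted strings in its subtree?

Look for the deepest trie node that still has at least two words in its subtree.
"dsro" and "dsrofppwq" agree on "dsro" (4 characters) before diverging; nothing deeper is shared.
Longest shared-prefix length: 4

4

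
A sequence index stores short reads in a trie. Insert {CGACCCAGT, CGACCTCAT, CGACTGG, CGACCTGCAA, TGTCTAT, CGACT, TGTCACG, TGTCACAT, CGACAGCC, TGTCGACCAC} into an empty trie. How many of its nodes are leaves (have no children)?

9

A leaf is a node with no children — equivalently, the end of a word that is not a proper prefix of any other stored word.
Those words: "CGACAGCC", "CGACCCAGT", "CGACCTCAT", "CGACCTGCAA", "CGACTGG", "TGTCACAT", "TGTCACG", "TGTCGACCAC", "TGTCTAT"
Leaf count: 9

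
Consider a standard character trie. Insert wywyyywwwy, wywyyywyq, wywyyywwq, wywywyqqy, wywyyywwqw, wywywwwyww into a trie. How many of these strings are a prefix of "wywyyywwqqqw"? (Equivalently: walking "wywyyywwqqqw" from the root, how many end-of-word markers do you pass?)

Check each prefix of "wywyyywwqqqw" against the stored set — each match is an end-marker on the path.
Prefixes of the query that are stored words: "wywyyywwq"
Count: 1

1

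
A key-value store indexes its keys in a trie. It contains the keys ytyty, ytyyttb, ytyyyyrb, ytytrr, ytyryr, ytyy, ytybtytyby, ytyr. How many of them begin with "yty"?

Filter for entries beginning with "yty":
Matches: "ytybtytyby", "ytyr", "ytyryr", "ytytrr", "ytyty", "ytyy", "ytyyttb", "ytyyyyrb"
Count: 8

8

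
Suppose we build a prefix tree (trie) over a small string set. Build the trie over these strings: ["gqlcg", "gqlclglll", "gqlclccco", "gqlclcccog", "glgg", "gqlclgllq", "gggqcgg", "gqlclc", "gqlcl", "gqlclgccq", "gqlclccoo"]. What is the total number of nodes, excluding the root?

30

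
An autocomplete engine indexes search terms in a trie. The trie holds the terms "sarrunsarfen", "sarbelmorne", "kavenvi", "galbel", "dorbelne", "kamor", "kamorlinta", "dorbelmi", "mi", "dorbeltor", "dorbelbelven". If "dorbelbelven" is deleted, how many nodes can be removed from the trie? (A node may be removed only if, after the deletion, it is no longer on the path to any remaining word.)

Walk "dorbelbelven" from the leaf back toward the root, removing each node that no remaining word uses.
The suffix "belven" (6 nodes) is used only by "dorbelbelven"; the node for "dorbel" still has the child "n", so pruning stops there.
Nodes removed: 6

6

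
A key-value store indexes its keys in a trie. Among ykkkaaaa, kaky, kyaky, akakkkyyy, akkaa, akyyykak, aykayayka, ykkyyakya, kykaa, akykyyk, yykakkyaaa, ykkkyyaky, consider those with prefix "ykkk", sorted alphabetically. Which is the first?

ykkkaaaa

Words with prefix "ykkk", in lexicographic order: "ykkkaaaa", "ykkkyyaky"
Position 1: ykkkaaaa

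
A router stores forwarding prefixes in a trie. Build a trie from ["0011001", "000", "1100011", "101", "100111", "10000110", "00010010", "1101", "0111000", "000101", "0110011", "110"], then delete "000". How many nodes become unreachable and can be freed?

After clearing the end-marker at "000", prune upward until reaching a node still needed by another word.
Every node on "000" is still needed (e.g. by "00010010"), so nothing is freed.
Nodes removed: 0

0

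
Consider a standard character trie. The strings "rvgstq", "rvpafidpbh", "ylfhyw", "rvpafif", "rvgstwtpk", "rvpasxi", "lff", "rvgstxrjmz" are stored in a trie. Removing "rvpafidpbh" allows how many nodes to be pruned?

4

A node on "rvpafidpbh"'s path can go only if nothing else ends at it or branches off below it.
The suffix "dpbh" (4 nodes) is used only by "rvpafidpbh"; the node for "rvpafi" still has the child "f", so pruning stops there.
Nodes removed: 4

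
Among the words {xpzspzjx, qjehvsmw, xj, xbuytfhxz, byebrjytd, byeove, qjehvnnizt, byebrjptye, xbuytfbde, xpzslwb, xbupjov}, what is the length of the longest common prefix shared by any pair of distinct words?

Equivalently: take the maximum, over all pairs, of their longest common prefix length.
e.g. "byebrjptye" and "byebrjytd" share the prefix "byebrj" of length 6; no pair shares a longer one.
Longest shared-prefix length: 6

6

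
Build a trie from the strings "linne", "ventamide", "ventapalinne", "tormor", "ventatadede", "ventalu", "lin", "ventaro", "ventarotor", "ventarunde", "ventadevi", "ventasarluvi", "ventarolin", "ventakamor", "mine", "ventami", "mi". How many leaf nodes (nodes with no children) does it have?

Leaves are exactly the stored words that no other stored word extends.
Those words: "linne", "mine", "tormor", "ventadevi", "ventakamor", "ventalu", "ventamide", "ventapalinne", "ventarolin", "ventarotor", "ventarunde", "ventasarluvi", "ventatadede"
Leaf count: 13

13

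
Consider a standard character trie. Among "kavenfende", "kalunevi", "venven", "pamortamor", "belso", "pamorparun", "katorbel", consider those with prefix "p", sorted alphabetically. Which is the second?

Words with prefix "p", in lexicographic order: "pamorparun", "pamortamor"
The 2nd is pamortamor.

pamortamor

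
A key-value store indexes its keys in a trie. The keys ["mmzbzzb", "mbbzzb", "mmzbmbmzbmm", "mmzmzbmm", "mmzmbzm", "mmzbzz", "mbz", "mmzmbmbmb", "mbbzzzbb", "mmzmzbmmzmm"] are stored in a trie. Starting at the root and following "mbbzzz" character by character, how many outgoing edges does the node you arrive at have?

1

Walk "mbbzzz" from the root, arriving at one node.
Characters that immediately follow "mbbzzz" among the stored strings: {b}.
That node has 1 child edge.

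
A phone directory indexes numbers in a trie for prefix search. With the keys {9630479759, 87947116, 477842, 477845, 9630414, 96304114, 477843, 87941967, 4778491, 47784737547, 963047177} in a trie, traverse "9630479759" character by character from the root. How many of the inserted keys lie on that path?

Walk "9630479759" from the root; an end-of-word marker is hit whenever a stored word is a prefix of "9630479759".
Prefixes of the query that are stored words: "9630479759"
Count: 1

1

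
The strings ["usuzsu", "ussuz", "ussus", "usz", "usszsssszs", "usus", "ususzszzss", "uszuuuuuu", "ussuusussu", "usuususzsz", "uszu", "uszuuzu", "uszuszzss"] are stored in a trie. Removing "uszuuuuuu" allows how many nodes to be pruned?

4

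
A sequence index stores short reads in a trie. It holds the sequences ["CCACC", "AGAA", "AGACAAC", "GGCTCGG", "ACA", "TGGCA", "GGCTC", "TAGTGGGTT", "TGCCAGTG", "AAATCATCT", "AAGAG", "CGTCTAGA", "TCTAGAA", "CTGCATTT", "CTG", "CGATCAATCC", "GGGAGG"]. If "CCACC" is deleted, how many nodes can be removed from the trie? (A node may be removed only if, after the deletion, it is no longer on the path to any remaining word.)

4

Walk "CCACC" from the leaf back toward the root, removing each node that no remaining word uses.
The suffix "CACC" (4 nodes) is used only by "CCACC"; the node for "C" still has the child "G", so pruning stops there.
Nodes removed: 4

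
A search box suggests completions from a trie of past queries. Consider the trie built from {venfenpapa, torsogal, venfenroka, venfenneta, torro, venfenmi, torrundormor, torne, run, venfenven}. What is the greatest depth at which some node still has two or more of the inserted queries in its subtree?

Look for the deepest trie node that still has at least two words in its subtree.
e.g. "venfenmi" and "venfenneta" share the prefix "venfen" of length 6; no pair shares a longer one.
Longest shared-prefix length: 6

6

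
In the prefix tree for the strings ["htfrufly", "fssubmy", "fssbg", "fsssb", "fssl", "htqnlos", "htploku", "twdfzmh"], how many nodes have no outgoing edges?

A leaf is a node with no children — equivalently, the end of a word that is not a proper prefix of any other stored word.
Those words: "fssbg", "fssl", "fsssb", "fssubmy", "htfrufly", "htploku", "htqnlos", "twdfzmh"
Leaf count: 8

8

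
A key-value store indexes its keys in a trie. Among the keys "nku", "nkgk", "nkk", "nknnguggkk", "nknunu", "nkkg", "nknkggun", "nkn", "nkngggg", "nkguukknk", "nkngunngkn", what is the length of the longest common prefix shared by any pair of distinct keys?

The deepest shared node is where two words last agree before diverging.
"nkngggg" and "nkngunngkn" agree on "nkng" (4 characters) before diverging; nothing deeper is shared.
Longest shared-prefix length: 4

4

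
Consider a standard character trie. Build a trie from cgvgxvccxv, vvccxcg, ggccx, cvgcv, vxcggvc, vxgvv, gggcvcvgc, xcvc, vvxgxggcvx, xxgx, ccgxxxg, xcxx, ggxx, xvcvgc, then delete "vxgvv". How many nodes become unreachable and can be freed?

After clearing the end-marker at "vxgvv", prune upward until reaching a node still needed by another word.
The suffix "gvv" (3 nodes) is used only by "vxgvv"; the node for "vx" still has the child "c", so pruning stops there.
Nodes removed: 3

3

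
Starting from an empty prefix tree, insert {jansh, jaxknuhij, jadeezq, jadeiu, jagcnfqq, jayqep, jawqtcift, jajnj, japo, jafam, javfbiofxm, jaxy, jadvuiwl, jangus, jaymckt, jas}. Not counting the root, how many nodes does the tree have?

Trace insertions, counting only characters that open a new branch:
  "jansh" → 5 new (j, a, n, s, h)
  "jaxknuhij" → prefix "ja" already present; 7 new (x, k, n, u, h, i, j)
  "jadeezq" → prefix "ja" already present; 5 new (d, e, e, z, q)
  "jadeiu" → prefix "jade" already present; 2 new (i, u)
  "jagcnfqq" → prefix "ja" already present; 6 new (g, c, n, f, q, q)
  "jayqep" → prefix "ja" already present; 4 new (y, q, e, p)
  "jawqtcift" → prefix "ja" already present; 7 new (w, q, t, c, i, f, t)
  "jajnj" → prefix "ja" already present; 3 new (j, n, j)
  "japo" → prefix "ja" already present; 2 new (p, o)
  "jafam" → prefix "ja" already present; 3 new (f, a, m)
  "javfbiofxm" → prefix "ja" already present; 8 new (v, f, b, i, o, f, x, m)
  "jaxy" → prefix "jax" already present; 1 new (y)
  "jadvuiwl" → prefix "jad" already present; 5 new (v, u, i, w, l)
  "jangus" → prefix "jan" already present; 3 new (g, u, s)
  "jaymckt" → prefix "jay" already present; 4 new (m, c, k, t)
  "jas" → prefix "ja" already present; 1 new (s)
Total nodes = 5 + 7 + 5 + 2 + 6 + 4 + 7 + 3 + 2 + 3 + 8 + 1 + 5 + 3 + 4 + 1 = 66

66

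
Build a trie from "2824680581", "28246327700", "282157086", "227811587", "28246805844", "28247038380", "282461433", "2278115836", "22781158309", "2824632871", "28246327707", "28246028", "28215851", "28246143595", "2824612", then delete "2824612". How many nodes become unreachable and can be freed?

1

A node on "2824612"'s path can go only if nothing else ends at it or branches off below it.
The suffix "2" (1 node) is used only by "2824612"; the node for "282461" still has the child "4", so pruning stops there.
Nodes removed: 1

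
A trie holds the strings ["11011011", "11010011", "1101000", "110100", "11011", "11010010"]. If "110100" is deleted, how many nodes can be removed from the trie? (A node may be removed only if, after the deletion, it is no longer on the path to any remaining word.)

After clearing the end-marker at "110100", prune upward until reaching a node still needed by another word.
Every node on "110100" is still needed (e.g. by "11010011"), so nothing is freed.
Nodes removed: 0

0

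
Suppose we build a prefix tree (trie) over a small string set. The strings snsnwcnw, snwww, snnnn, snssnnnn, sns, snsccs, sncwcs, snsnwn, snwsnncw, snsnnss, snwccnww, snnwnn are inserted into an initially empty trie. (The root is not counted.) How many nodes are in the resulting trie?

For each word, the new-node count is its length minus the longest prefix already in the trie:
  "snsnwcnw" → 8 new (s, n, s, n, w, c, n, w)
  "snwww" → prefix "sn" already present; 3 new (w, w, w)
  "snnnn" → prefix "sn" already present; 3 new (n, n, n)
  "snssnnnn" → prefix "sns" already present; 5 new (s, n, n, n, n)
  "sns" → prefix "sns" already present; 0 new (none)
  "snsccs" → prefix "sns" already present; 3 new (c, c, s)
  "sncwcs" → prefix "sn" already present; 4 new (c, w, c, s)
  "snsnwn" → prefix "snsnw" already present; 1 new (n)
  "snwsnncw" → prefix "snw" already present; 5 new (s, n, n, c, w)
  "snsnnss" → prefix "snsn" already present; 3 new (n, s, s)
  "snwccnww" → prefix "snw" already present; 5 new (c, c, n, w, w)
  "snnwnn" → prefix "snn" already present; 3 new (w, n, n)
Total nodes = 8 + 3 + 3 + 5 + 0 + 3 + 4 + 1 + 5 + 3 + 5 + 3 = 43

43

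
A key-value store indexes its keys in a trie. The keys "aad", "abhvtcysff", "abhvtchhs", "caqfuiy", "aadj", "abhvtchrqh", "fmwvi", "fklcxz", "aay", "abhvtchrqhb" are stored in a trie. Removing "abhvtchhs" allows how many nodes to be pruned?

Walk "abhvtchhs" from the leaf back toward the root, removing each node that no remaining word uses.
The suffix "hs" (2 nodes) is used only by "abhvtchhs"; the node for "abhvtch" still has the child "r", so pruning stops there.
Nodes removed: 2

2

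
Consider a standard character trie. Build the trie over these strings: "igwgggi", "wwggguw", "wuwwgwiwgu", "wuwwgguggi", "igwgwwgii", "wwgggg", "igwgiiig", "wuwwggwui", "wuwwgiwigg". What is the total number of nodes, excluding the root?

46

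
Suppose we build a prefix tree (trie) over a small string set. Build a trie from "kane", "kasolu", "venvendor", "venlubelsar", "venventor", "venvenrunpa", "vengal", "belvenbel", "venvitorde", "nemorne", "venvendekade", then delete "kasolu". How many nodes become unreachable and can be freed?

4

A node on "kasolu"'s path can go only if nothing else ends at it or branches off below it.
The suffix "solu" (4 nodes) is used only by "kasolu"; the node for "ka" still has the child "n", so pruning stops there.
Nodes removed: 4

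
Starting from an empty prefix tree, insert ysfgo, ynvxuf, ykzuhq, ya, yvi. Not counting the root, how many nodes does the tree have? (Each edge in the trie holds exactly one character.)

For each word, the new-node count is its length minus the longest prefix already in the trie:
  "ysfgo" → 5 new (y, s, f, g, o)
  "ynvxuf" → prefix "y" already present; 5 new (n, v, x, u, f)
  "ykzuhq" → prefix "y" already present; 5 new (k, z, u, h, q)
  "ya" → prefix "y" already present; 1 new (a)
  "yvi" → prefix "y" already present; 2 new (v, i)
Total nodes = 5 + 5 + 5 + 1 + 2 = 18

18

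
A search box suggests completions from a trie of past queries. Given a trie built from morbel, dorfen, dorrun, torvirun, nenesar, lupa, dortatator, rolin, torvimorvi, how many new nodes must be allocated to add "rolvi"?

Walking "rolvi" from the root, the first 3 characters ("rol") follow existing edges; "v" is the first miss.
Each of the 2 remaining characters creates one node.

2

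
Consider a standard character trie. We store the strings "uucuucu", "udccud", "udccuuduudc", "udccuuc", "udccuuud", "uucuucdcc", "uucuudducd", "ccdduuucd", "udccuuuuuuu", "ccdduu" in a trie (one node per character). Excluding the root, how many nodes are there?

Trace insertions, counting only characters that open a new branch:
  "uucuucu" → 7 new (u, u, c, u, u, c, u)
  "udccud" → prefix "u" already present; 5 new (d, c, c, u, d)
  "udccuuduudc" → prefix "udccu" already present; 6 new (u, d, u, u, d, c)
  "udccuuc" → prefix "udccuu" already present; 1 new (c)
  "udccuuud" → prefix "udccuu" already present; 2 new (u, d)
  "uucuucdcc" → prefix "uucuuc" already present; 3 new (d, c, c)
  "uucuudducd" → prefix "uucuu" already present; 5 new (d, d, u, c, d)
  "ccdduuucd" → 9 new (c, c, d, d, u, u, u, c, d)
  "udccuuuuuuu" → prefix "udccuuu" already present; 4 new (u, u, u, u)
  "ccdduu" → prefix "ccdduu" already present; 0 new (none)
Total nodes = 7 + 5 + 6 + 1 + 2 + 3 + 5 + 9 + 4 + 0 = 42

42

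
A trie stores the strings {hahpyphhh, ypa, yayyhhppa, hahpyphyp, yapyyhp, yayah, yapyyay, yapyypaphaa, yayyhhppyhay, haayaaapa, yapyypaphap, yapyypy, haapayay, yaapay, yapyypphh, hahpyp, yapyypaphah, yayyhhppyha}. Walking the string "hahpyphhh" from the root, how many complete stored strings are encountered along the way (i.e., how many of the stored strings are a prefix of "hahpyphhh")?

Check each prefix of "hahpyphhh" against the stored set — each match is an end-marker on the path.
Prefixes of the query that are stored words: "hahpyp", "hahpyphhh"
Count: 2

2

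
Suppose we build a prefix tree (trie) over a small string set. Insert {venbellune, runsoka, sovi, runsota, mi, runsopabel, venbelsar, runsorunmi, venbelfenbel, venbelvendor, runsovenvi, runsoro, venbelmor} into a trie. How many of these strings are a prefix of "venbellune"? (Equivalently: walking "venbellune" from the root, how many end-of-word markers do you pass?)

1

Walk "venbellune" from the root; an end-of-word marker is hit whenever a stored word is a prefix of "venbellune".
Prefixes of the query that are stored words: "venbellune"
Count: 1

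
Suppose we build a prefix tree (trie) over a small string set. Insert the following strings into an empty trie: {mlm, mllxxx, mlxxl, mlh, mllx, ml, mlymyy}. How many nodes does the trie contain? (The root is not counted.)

15

Trace insertions, counting only characters that open a new branch:
  "mlm" → 3 new (m, l, m)
  "mllxxx" → prefix "ml" already present; 4 new (l, x, x, x)
  "mlxxl" → prefix "ml" already present; 3 new (x, x, l)
  "mlh" → prefix "ml" already present; 1 new (h)
  "mllx" → prefix "mllx" already present; 0 new (none)
  "ml" → prefix "ml" already present; 0 new (none)
  "mlymyy" → prefix "ml" already present; 4 new (y, m, y, y)
Total nodes = 3 + 4 + 3 + 1 + 0 + 0 + 4 = 15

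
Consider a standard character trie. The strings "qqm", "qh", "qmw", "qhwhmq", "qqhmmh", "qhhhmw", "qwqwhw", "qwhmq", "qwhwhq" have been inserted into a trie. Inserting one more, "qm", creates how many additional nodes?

0

Every character of "qm" already lies on an existing path (it is a prefix of some stored word).
No new nodes are needed: 0.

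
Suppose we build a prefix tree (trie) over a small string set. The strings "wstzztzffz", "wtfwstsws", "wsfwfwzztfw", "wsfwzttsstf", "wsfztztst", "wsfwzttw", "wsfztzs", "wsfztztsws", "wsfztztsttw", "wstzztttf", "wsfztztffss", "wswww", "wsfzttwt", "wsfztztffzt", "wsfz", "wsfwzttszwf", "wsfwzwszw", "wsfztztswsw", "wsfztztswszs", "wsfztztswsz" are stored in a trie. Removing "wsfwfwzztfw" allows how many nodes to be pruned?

After clearing the end-marker at "wsfwfwzztfw", prune upward until reaching a node still needed by another word.
The suffix "fwzztfw" (7 nodes) is used only by "wsfwfwzztfw"; the node for "wsfw" still has the child "z", so pruning stops there.
Nodes removed: 7

7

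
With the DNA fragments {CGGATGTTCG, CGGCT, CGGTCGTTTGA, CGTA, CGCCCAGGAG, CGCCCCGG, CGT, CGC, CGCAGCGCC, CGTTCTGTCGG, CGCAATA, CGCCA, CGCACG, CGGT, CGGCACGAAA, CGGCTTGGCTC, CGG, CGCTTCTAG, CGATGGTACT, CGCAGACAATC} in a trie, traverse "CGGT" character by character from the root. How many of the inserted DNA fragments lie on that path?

2

Traverse "CGGT" character by character; count nodes along the way that are marked as word ends.
Prefixes of the query that are stored words: "CGG", "CGGT"
Count: 2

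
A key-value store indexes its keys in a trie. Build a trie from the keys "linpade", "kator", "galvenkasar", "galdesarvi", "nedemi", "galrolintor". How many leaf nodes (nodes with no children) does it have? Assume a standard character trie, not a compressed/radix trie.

A leaf is a node with no children — equivalently, the end of a word that is not a proper prefix of any other stored word.
Those words: "galdesarvi", "galrolintor", "galvenkasar", "kator", "linpade", "nedemi"
Leaf count: 6

6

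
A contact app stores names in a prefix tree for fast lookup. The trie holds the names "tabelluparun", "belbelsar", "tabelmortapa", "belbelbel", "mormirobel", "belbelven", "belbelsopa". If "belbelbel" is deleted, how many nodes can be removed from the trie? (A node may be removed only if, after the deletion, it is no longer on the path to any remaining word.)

Walk "belbelbel" from the leaf back toward the root, removing each node that no remaining word uses.
The suffix "bel" (3 nodes) is used only by "belbelbel"; the node for "belbel" still has the child "s", so pruning stops there.
Nodes removed: 3

3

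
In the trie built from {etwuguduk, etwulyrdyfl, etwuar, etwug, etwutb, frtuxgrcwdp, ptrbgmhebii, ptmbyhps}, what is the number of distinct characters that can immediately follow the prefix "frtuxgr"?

1

Follow the path "frtuxgr" to its node, then look at its outgoing edges.
Distinct next characters after "frtuxgr": c.
That node has 1 child edge.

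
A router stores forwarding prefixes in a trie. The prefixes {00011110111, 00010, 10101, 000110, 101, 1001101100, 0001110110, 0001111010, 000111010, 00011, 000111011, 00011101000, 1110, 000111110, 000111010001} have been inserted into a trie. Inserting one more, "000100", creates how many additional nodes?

1

"00010" is already a path in the trie; the remaining "0" must be added.
Each of the 1 remaining characters creates one node.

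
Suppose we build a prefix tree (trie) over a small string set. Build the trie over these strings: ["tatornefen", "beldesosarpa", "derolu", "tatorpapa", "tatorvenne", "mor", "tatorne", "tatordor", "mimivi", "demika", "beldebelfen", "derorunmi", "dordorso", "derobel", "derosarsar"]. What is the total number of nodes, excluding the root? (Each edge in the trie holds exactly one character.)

Count nodes per top-level branch (shared prefixes stored once):
  'b'-branch (beldebelfen, beldesosarpa): 18 nodes
  'd'-branch (demika, derobel, derolu, derorunmi, derosarsar, dordorso): 31 nodes
  'm'-branch (mimivi, mor): 8 nodes
  't'-branch (tatordor, tatorne, tatornefen, tatorpapa, tatorvenne): 22 nodes
Sum: 79

79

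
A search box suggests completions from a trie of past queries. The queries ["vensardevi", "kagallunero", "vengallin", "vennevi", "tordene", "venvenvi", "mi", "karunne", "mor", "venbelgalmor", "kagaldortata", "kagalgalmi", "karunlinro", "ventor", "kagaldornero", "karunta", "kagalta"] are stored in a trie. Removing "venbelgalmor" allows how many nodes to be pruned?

A node on "venbelgalmor"'s path can go only if nothing else ends at it or branches off below it.
The suffix "belgalmor" (9 nodes) is used only by "venbelgalmor"; the node for "ven" still has the child "s", so pruning stops there.
Nodes removed: 9

9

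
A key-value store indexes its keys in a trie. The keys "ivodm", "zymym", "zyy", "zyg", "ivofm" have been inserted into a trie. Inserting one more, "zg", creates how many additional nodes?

1

The longest prefix of "zg" already in the trie is "z" (length 1).
New nodes needed: |"zg"| − 1 = 2 − 1 = 1.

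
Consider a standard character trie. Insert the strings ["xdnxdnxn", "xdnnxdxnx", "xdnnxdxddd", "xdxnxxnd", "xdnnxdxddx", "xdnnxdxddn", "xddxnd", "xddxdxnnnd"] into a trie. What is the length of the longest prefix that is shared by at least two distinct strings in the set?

9

Equivalently: take the maximum, over all pairs, of their longest common prefix length.
e.g. "xdnnxdxddd" and "xdnnxdxddn" share the prefix "xdnnxdxdd" of length 9; no pair shares a longer one.
Longest shared-prefix length: 9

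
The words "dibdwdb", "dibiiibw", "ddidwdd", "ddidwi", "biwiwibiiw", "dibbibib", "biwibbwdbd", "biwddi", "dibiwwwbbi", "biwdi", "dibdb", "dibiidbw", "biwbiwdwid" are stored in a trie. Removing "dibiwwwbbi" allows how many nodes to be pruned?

After clearing the end-marker at "dibiwwwbbi", prune upward until reaching a node still needed by another word.
The suffix "wwwbbi" (6 nodes) is used only by "dibiwwwbbi"; the node for "dibi" still has the child "i", so pruning stops there.
Nodes removed: 6

6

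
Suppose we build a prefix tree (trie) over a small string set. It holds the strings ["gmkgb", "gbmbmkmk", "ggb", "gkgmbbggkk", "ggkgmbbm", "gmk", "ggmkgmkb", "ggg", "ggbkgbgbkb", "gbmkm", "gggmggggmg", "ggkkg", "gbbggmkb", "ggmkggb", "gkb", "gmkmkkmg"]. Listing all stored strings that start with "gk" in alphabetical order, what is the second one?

gkgmbbggkk

Filter for "gk…" and sort: "gkb", "gkgmbbggkk"
The 2nd is gkgmbbggkk.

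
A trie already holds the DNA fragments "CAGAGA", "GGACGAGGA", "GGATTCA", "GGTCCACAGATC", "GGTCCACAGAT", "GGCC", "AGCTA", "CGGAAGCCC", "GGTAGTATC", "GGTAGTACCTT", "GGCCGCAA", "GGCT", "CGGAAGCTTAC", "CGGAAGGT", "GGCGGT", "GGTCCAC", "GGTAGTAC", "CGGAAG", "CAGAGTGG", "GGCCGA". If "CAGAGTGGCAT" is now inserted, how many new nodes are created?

"CAGAGTGG" is already a path in the trie; the remaining "CAT" must be added.
Each of the 3 remaining characters creates one node.

3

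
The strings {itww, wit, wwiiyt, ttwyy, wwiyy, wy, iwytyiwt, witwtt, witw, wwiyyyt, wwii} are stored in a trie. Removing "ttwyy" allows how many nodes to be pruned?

5

After clearing the end-marker at "ttwyy", prune upward until reaching a node still needed by another word.
No other word shares any prefix with "ttwyy", so all 5 of its nodes go.
Nodes removed: 5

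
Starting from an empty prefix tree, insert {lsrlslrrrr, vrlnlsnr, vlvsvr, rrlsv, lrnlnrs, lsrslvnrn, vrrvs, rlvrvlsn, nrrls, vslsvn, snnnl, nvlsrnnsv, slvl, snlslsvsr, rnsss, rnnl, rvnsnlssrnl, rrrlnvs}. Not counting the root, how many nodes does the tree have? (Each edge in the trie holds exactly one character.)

104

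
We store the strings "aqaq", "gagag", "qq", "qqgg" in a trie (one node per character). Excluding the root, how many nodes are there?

Trace insertions, counting only characters that open a new branch:
  "aqaq" → 4 new (a, q, a, q)
  "gagag" → 5 new (g, a, g, a, g)
  "qq" → 2 new (q, q)
  "qqgg" → prefix "qq" already present; 2 new (g, g)
Total nodes = 4 + 5 + 2 + 2 = 13

13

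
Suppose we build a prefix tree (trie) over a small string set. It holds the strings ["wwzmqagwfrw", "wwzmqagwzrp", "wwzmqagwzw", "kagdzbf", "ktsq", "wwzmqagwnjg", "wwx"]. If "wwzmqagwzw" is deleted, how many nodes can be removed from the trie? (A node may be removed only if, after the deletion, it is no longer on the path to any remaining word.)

1

After clearing the end-marker at "wwzmqagwzw", prune upward until reaching a node still needed by another word.
The suffix "w" (1 node) is used only by "wwzmqagwzw"; the node for "wwzmqagwz" still has the child "r", so pruning stops there.
Nodes removed: 1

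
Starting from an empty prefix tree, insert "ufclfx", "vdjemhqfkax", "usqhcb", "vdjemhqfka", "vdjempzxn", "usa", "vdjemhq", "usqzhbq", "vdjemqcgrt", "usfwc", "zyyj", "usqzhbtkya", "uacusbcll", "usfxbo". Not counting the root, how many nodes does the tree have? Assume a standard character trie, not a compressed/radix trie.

58

Insert word by word; a character creates a node only if that edge doesn't already exist:
  "ufclfx" → 6 new (u, f, c, l, f, x)
  "vdjemhqfkax" → 11 new (v, d, j, e, m, h, q, f, k, a, x)
  "usqhcb" → prefix "u" already present; 5 new (s, q, h, c, b)
  "vdjemhqfka" → prefix "vdjemhqfka" already present; 0 new (none)
  "vdjempzxn" → prefix "vdjem" already present; 4 new (p, z, x, n)
  "usa" → prefix "us" already present; 1 new (a)
  "vdjemhq" → prefix "vdjemhq" already present; 0 new (none)
  "usqzhbq" → prefix "usq" already present; 4 new (z, h, b, q)
  "vdjemqcgrt" → prefix "vdjem" already present; 5 new (q, c, g, r, t)
  "usfwc" → prefix "us" already present; 3 new (f, w, c)
  "zyyj" → 4 new (z, y, y, j)
  "usqzhbtkya" → prefix "usqzhb" already present; 4 new (t, k, y, a)
  "uacusbcll" → prefix "u" already present; 8 new (a, c, u, s, b, c, l, l)
  "usfxbo" → prefix "usf" already present; 3 new (x, b, o)
Total nodes = 6 + 11 + 5 + 0 + 4 + 1 + 0 + 4 + 5 + 3 + 4 + 4 + 8 + 3 = 58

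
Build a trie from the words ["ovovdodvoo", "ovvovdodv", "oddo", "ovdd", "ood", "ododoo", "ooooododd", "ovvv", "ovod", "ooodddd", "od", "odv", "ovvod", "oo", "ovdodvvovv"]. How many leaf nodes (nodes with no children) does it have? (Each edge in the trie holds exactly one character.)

13

A leaf is a node with no children — equivalently, the end of a word that is not a proper prefix of any other stored word.
Those words: "oddo", "ododoo", "odv", "ood", "ooodddd", "ooooododd", "ovdd", "ovdodvvovv", "ovod", "ovovdodvoo", "ovvod", "ovvovdodv", "ovvv"
Leaf count: 13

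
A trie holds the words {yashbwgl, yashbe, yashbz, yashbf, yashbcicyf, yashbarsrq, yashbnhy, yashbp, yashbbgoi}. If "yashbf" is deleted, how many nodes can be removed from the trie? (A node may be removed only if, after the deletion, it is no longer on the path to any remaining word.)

1

A node on "yashbf"'s path can go only if nothing else ends at it or branches off below it.
The suffix "f" (1 node) is used only by "yashbf"; the node for "yashb" still has the child "w", so pruning stops there.
Nodes removed: 1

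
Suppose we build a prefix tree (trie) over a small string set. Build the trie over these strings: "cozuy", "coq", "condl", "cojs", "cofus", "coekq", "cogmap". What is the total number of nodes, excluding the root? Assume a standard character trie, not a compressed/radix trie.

21

Trace insertions, counting only characters that open a new branch:
  "cozuy" → 5 new (c, o, z, u, y)
  "coq" → prefix "co" already present; 1 new (q)
  "condl" → prefix "co" already present; 3 new (n, d, l)
  "cojs" → prefix "co" already present; 2 new (j, s)
  "cofus" → prefix "co" already present; 3 new (f, u, s)
  "coekq" → prefix "co" already present; 3 new (e, k, q)
  "cogmap" → prefix "co" already present; 4 new (g, m, a, p)
Total nodes = 5 + 1 + 3 + 2 + 3 + 3 + 4 = 21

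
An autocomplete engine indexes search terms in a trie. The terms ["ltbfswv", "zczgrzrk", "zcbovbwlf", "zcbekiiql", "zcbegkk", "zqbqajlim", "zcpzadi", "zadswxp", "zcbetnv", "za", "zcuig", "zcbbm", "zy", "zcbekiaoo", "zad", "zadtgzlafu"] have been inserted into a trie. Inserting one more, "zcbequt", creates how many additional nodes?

3

"zcbe" is already a path in the trie; the remaining "qut" must be added.
Each of the 3 remaining characters creates one node.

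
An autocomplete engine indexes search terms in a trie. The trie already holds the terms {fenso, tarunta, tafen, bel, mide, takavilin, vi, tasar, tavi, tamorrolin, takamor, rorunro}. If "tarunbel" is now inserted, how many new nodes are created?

3

"tarun" is already a path in the trie; the remaining "bel" must be added.
So 8 − 5 = 3 new nodes.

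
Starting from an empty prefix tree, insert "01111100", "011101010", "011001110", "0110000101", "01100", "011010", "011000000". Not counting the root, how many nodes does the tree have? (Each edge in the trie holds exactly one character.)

For each word, the new-node count is its length minus the longest prefix already in the trie:
  "01111100" → 8 new (0, 1, 1, 1, 1, 1, 0, 0)
  "011101010" → prefix "0111" already present; 5 new (0, 1, 0, 1, 0)
  "011001110" → prefix "011" already present; 6 new (0, 0, 1, 1, 1, 0)
  "0110000101" → prefix "01100" already present; 5 new (0, 0, 1, 0, 1)
  "01100" → prefix "01100" already present; 0 new (none)
  "011010" → prefix "0110" already present; 2 new (1, 0)
  "011000000" → prefix "0110000" already present; 2 new (0, 0)
Total nodes = 8 + 5 + 6 + 5 + 0 + 2 + 2 = 28

28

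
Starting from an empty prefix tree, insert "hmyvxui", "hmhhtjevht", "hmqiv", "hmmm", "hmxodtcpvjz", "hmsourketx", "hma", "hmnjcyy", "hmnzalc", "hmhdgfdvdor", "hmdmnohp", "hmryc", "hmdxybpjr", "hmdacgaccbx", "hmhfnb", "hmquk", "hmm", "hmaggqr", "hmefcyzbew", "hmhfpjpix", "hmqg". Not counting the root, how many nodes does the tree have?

101

Insert word by word; a character creates a node only if that edge doesn't already exist:
  "hmyvxui" → 7 new (h, m, y, v, x, u, i)
  "hmhhtjevht" → prefix "hm" already present; 8 new (h, h, t, j, e, v, h, t)
  "hmqiv" → prefix "hm" already present; 3 new (q, i, v)
  "hmmm" → prefix "hm" already present; 2 new (m, m)
  "hmxodtcpvjz" → prefix "hm" already present; 9 new (x, o, d, t, c, p, v, j, z)
  "hmsourketx" → prefix "hm" already present; 8 new (s, o, u, r, k, e, t, x)
  "hma" → prefix "hm" already present; 1 new (a)
  "hmnjcyy" → prefix "hm" already present; 5 new (n, j, c, y, y)
  "hmnzalc" → prefix "hmn" already present; 4 new (z, a, l, c)
  "hmhdgfdvdor" → prefix "hmh" already present; 8 new (d, g, f, d, v, d, o, r)
  "hmdmnohp" → prefix "hm" already present; 6 new (d, m, n, o, h, p)
  "hmryc" → prefix "hm" already present; 3 new (r, y, c)
  "hmdxybpjr" → prefix "hmd" already present; 6 new (x, y, b, p, j, r)
  "hmdacgaccbx" → prefix "hmd" already present; 8 new (a, c, g, a, c, c, b, x)
  "hmhfnb" → prefix "hmh" already present; 3 new (f, n, b)
  "hmquk" → prefix "hmq" already present; 2 new (u, k)
  "hmm" → prefix "hmm" already present; 0 new (none)
  "hmaggqr" → prefix "hma" already present; 4 new (g, g, q, r)
  "hmefcyzbew" → prefix "hm" already present; 8 new (e, f, c, y, z, b, e, w)
  "hmhfpjpix" → prefix "hmhf" already present; 5 new (p, j, p, i, x)
  "hmqg" → prefix "hmq" already present; 1 new (g)
Total nodes = 7 + 8 + 3 + 2 + 9 + 8 + 1 + 5 + 4 + 8 + 6 + 3 + 6 + 8 + 3 + 2 + 0 + 4 + 8 + 5 + 1 = 101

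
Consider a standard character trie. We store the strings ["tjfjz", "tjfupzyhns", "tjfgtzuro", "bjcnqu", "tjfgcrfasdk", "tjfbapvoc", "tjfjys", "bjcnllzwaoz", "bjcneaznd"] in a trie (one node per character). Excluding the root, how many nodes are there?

Trace insertions, counting only characters that open a new branch:
  "tjfjz" → 5 new (t, j, f, j, z)
  "tjfupzyhns" → prefix "tjf" already present; 7 new (u, p, z, y, h, n, s)
  "tjfgtzuro" → prefix "tjf" already present; 6 new (g, t, z, u, r, o)
  "bjcnqu" → 6 new (b, j, c, n, q, u)
  "tjfgcrfasdk" → prefix "tjfg" already present; 7 new (c, r, f, a, s, d, k)
  "tjfbapvoc" → prefix "tjf" already present; 6 new (b, a, p, v, o, c)
  "tjfjys" → prefix "tjfj" already present; 2 new (y, s)
  "bjcnllzwaoz" → prefix "bjcn" already present; 7 new (l, l, z, w, a, o, z)
  "bjcneaznd" → prefix "bjcn" already present; 5 new (e, a, z, n, d)
Total nodes = 5 + 7 + 6 + 6 + 7 + 6 + 2 + 7 + 5 = 51

51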